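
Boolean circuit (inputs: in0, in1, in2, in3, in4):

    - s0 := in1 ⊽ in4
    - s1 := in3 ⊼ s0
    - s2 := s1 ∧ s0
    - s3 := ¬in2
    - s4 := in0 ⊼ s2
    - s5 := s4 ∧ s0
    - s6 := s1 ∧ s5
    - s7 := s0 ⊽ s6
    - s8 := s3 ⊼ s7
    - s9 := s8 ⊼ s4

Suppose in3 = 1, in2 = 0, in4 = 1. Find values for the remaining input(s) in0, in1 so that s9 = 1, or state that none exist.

s9 = s8 ⊼ s4 must be 1, so at least one of s8, s4 is 0.
Check with in3 = 1, in2 = 0, in4 = 1 and in0=0, in1=1:
s0 = in1 ⊽ in4 = 1 ⊽ 1 = 0
s1 = in3 ⊼ s0 = 1 ⊼ 0 = 1
s2 = s1 ∧ s0 = 1 ∧ 0 = 0
s3 = ¬in2 = ¬0 = 1
s4 = in0 ⊼ s2 = 0 ⊼ 0 = 1
s5 = s4 ∧ s0 = 1 ∧ 0 = 0
s6 = s1 ∧ s5 = 1 ∧ 0 = 0
s7 = s0 ⊽ s6 = 0 ⊽ 0 = 1
s8 = s3 ⊼ s7 = 1 ⊼ 1 = 0
s9 = s8 ⊼ s4 = 0 ⊼ 1 = 1
So s9 = 1.

in0=0, in1=1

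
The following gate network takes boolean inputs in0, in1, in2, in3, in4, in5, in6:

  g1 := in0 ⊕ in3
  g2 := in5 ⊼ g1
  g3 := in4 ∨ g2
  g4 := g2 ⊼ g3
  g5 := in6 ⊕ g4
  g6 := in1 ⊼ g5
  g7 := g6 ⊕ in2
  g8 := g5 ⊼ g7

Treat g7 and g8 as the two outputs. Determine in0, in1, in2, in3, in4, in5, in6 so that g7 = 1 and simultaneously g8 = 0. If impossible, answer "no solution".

in0=0, in1=0, in2=0, in3=0, in4=1, in5=1, in6=1

Check with in0=0, in1=0, in2=0, in3=0, in4=1, in5=1, in6=1:
g1 = in0 ⊕ in3 = 0 ⊕ 0 = 0
g2 = in5 ⊼ g1 = 1 ⊼ 0 = 1
g3 = in4 ∨ g2 = 1 ∨ 1 = 1
g4 = g2 ⊼ g3 = 1 ⊼ 1 = 0
g5 = in6 ⊕ g4 = 1 ⊕ 0 = 1
g6 = in1 ⊼ g5 = 0 ⊼ 1 = 1
g7 = g6 ⊕ in2 = 1 ⊕ 0 = 1
g8 = g5 ⊼ g7 = 1 ⊼ 1 = 0
So g7 = 1 and g8 = 0.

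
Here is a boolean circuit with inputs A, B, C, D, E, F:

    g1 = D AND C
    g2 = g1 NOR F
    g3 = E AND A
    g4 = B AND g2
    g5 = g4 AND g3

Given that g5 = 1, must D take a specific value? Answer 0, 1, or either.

Both values of D occur among assignments with g5 = 1:
  D=0: A=1, B=1, C=0, D=0, E=1, F=0
  D=1: A=1, B=1, C=0, D=1, E=1, F=0

either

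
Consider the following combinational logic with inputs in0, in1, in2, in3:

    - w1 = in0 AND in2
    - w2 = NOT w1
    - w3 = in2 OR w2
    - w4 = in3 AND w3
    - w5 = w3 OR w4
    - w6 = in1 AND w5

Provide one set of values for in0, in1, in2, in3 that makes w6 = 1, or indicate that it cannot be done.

Check with in0=0 in1=1 in2=1 in3=1:
w1 = in0 AND in2 = 0 AND 1 = 0
w2 = NOT w1 = NOT 0 = 1
w3 = in2 OR w2 = 1 OR 1 = 1
w4 = in3 AND w3 = 1 AND 1 = 1
w5 = w3 OR w4 = 1 OR 1 = 1
w6 = in1 AND w5 = 1 AND 1 = 1
So w6 = 1 as required.

in0=0 in1=1 in2=1 in3=1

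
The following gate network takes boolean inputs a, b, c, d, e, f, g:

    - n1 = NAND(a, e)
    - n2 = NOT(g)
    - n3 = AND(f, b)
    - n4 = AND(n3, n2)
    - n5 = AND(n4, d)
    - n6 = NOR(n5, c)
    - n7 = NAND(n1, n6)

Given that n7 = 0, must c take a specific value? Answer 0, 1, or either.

0

n7 = NAND(n1, n6) must be 0, so both n1 = 1 and n6 = 1.
n1 = NAND(a, e) must be 1, so at least one of a, e is 0.
Every assignment with n7 = 0 has c = 0; there are 45 such assignment(s).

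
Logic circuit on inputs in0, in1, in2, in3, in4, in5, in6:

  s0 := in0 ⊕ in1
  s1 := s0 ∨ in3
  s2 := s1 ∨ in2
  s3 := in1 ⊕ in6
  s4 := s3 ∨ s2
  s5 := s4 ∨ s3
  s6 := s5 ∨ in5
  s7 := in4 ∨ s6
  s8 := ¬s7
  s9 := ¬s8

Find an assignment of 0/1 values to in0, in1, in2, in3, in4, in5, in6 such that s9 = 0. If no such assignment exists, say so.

in0=1, in1=1, in2=0, in3=0, in4=0, in5=0, in6=1

s9 = ¬s8 must be 0, so s8 = 1.
s8 = ¬s7 must be 1, so s7 = 0.
Check with in0=1, in1=1, in2=0, in3=0, in4=0, in5=0, in6=1:
s0 = in0 ⊕ in1 = 1 ⊕ 1 = 0
s1 = s0 ∨ in3 = 0 ∨ 0 = 0
s2 = s1 ∨ in2 = 0 ∨ 0 = 0
s3 = in1 ⊕ in6 = 1 ⊕ 1 = 0
s4 = s3 ∨ s2 = 0 ∨ 0 = 0
s5 = s4 ∨ s3 = 0 ∨ 0 = 0
s6 = s5 ∨ in5 = 0 ∨ 0 = 0
s7 = in4 ∨ s6 = 0 ∨ 0 = 0
s8 = ¬s7 = ¬0 = 1
s9 = ¬s8 = ¬1 = 0
So s9 = 0 as required.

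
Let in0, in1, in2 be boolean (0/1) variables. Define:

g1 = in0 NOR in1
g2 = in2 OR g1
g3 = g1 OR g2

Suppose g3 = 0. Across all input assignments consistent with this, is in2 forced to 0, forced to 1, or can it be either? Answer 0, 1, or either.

0

g3 = g1 OR g2 must be 0, so both g1 = 0 and g2 = 0.
g1 = in0 NOR in1 must be 0, so at least one of in0, in1 is 1.
g2 = in2 OR g1 must be 0, so both in2 = 0 and g1 = 0.
Every assignment with g3 = 0 has in2 = 0; there are 3 such assignment(s).
  in0=0, in1=1, in2=0
  in0=1, in1=0, in2=0
  in0=1, in1=1, in2=0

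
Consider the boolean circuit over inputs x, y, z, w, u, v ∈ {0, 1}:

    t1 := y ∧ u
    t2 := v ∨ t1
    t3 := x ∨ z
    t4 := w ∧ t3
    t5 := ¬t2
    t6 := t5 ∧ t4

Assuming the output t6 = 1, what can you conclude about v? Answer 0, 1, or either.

0

t6 = t5 ∧ t4 must be 1, so both t5 = 1 and t4 = 1.
Every assignment with t6 = 1 has v = 0; there are 9 such assignment(s).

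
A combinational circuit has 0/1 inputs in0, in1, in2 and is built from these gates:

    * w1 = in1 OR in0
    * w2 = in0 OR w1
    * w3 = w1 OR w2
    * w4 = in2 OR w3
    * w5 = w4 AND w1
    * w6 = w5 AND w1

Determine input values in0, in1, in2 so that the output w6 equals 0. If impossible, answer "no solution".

in0=0, in1=0, in2=1

w6 = w5 AND w1 must be 0, so at least one of w5, w1 is 0.
Check with in0=0, in1=0, in2=1:
w1 = in1 OR in0 = 0 OR 0 = 0
w2 = in0 OR w1 = 0 OR 0 = 0
w3 = w1 OR w2 = 0 OR 0 = 0
w4 = in2 OR w3 = 1 OR 0 = 1
w5 = w4 AND w1 = 1 AND 0 = 0
w6 = w5 AND w1 = 0 AND 0 = 0
So w6 = 0 as required.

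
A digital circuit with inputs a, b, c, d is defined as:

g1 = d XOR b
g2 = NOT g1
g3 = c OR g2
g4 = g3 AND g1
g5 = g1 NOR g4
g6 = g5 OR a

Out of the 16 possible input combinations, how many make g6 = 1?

g6 = g5 OR a must be 1, so at least one of g5, a is 1.
Enumerating the 16 input combinations, 12 give g6 = 1 and 4 give g6 = 0.

12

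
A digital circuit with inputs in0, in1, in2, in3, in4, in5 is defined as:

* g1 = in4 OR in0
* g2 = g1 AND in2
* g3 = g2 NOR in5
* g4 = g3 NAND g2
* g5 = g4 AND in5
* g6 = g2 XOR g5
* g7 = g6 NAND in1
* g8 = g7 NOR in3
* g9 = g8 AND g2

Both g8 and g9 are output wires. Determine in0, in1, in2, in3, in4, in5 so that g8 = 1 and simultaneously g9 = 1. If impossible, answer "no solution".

Check with in0=0, in1=1, in2=1, in3=0, in4=1, in5=0:
g1 = in4 OR in0 = 1 OR 0 = 1
g2 = g1 AND in2 = 1 AND 1 = 1
g3 = g2 NOR in5 = 1 NOR 0 = 0
g4 = g3 NAND g2 = 0 NAND 1 = 1
g5 = g4 AND in5 = 1 AND 0 = 0
g6 = g2 XOR g5 = 1 XOR 0 = 1
g7 = g6 NAND in1 = 1 NAND 1 = 0
g8 = g7 NOR in3 = 0 NOR 0 = 1
g9 = g8 AND g2 = 1 AND 1 = 1
So g8 = 1 and g9 = 1.

in0=0, in1=1, in2=1, in3=0, in4=1, in5=0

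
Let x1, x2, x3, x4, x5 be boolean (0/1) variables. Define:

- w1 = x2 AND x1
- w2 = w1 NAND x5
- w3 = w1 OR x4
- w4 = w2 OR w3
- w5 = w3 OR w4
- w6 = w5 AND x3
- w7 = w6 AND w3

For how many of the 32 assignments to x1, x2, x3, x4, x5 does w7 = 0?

22

w7 = w6 AND w3 must be 0, so at least one of w6, w3 is 0.
Enumerating the 32 input combinations, 22 give w7 = 0 and 10 give w7 = 1.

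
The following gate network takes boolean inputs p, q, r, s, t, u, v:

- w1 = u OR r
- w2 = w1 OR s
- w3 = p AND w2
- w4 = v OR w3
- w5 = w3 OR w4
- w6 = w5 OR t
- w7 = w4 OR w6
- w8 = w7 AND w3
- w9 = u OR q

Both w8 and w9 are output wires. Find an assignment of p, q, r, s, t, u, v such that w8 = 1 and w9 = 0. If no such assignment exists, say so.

p=1 q=0 r=1 s=1 t=0 u=0 v=1

Check with p=1 q=0 r=1 s=1 t=0 u=0 v=1:
w1 = u OR r = 0 OR 1 = 1
w2 = w1 OR s = 1 OR 1 = 1
w3 = p AND w2 = 1 AND 1 = 1
w4 = v OR w3 = 1 OR 1 = 1
w5 = w3 OR w4 = 1 OR 1 = 1
w6 = w5 OR t = 1 OR 0 = 1
w7 = w4 OR w6 = 1 OR 1 = 1
w8 = w7 AND w3 = 1 AND 1 = 1
w9 = u OR q = 0 OR 0 = 0
So w8 = 1 and w9 = 0.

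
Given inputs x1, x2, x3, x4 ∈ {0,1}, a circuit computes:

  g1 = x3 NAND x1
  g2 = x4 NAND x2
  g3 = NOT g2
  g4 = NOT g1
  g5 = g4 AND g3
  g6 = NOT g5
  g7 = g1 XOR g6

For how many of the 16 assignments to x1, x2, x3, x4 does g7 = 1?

3

g7 = g1 XOR g6 must be 1, so g1 and g6 differ.
Satisfying assignments:
  x1=1, x2=0, x3=1, x4=0
  x1=1, x2=0, x3=1, x4=1
  x1=1, x2=1, x3=1, x4=0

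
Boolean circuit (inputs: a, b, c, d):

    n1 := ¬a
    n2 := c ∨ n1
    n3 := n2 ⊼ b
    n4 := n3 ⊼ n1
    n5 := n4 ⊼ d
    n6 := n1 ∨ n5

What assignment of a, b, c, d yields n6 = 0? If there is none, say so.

a=1, b=1, c=1, d=1

Check with a=1, b=1, c=1, d=1:
n1 = ¬a = ¬1 = 0
n2 = c ∨ n1 = 1 ∨ 0 = 1
n3 = n2 ⊼ b = 1 ⊼ 1 = 0
n4 = n3 ⊼ n1 = 0 ⊼ 0 = 1
n5 = n4 ⊼ d = 1 ⊼ 1 = 0
n6 = n1 ∨ n5 = 0 ∨ 0 = 0
So n6 = 0 as required.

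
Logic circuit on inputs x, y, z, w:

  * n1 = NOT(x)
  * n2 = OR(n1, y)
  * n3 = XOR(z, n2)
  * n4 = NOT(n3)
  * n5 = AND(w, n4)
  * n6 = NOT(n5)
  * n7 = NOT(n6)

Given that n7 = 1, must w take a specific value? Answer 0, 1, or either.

1

n7 = NOT(n6) must be 1, so n6 = 0.
n6 = NOT(n5) must be 0, so n5 = 1.
Every assignment with n7 = 1 has w = 1; there are 4 such assignment(s).
  x=0, y=0, z=1, w=1
  x=0, y=1, z=1, w=1
  x=1, y=0, z=0, w=1
  x=1, y=1, z=1, w=1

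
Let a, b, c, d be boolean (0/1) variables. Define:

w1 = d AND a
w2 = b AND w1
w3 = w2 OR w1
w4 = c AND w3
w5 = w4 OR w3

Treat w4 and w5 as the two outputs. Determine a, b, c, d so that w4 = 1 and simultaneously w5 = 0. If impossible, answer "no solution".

no solution exists

Across all 16 input combinations, none give both w4 = 1 and w5 = 0.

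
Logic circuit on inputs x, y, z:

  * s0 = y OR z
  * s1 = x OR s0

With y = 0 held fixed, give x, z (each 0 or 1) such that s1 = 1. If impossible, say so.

x=1 z=1

Check with y = 0 and x=1, z=1:
s0 = y OR z = 0 OR 1 = 1
s1 = x OR s0 = 1 OR 1 = 1
So s1 = 1.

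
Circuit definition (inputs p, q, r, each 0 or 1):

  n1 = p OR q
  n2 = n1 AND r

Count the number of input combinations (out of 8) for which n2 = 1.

3

n2 = n1 AND r must be 1, so both n1 = 1 and r = 1.
n1 = p OR q must be 1, so at least one of p, q is 1.
Satisfying assignments:
  p=0, q=1, r=1
  p=1, q=0, r=1
  p=1, q=1, r=1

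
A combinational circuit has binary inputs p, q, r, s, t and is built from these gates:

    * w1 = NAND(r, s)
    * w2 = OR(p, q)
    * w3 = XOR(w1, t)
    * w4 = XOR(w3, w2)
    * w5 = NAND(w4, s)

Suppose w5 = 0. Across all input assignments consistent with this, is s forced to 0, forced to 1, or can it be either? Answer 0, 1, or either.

w5 = NAND(w4, s) must be 0, so both w4 = 1 and s = 1.
Every assignment with w5 = 0 has s = 1; there are 8 such assignment(s).

1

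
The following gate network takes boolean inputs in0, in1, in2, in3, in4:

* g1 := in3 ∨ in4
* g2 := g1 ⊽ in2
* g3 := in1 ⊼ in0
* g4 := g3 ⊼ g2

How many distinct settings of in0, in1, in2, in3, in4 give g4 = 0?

3

g4 = g3 ⊼ g2 must be 0, so both g3 = 1 and g2 = 1.
Enumerating the 32 input combinations, 3 give g4 = 0 and 29 give g4 = 1.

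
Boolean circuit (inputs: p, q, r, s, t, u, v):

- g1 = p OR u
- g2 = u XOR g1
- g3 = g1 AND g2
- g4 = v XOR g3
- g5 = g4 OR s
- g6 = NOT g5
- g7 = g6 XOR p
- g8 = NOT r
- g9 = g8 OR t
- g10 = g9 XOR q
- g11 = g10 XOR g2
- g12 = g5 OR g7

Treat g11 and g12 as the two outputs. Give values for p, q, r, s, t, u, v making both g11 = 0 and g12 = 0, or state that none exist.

Check with p=1, q=0, r=0, s=0, t=0, u=0, v=1:
g1 = p OR u = 1 OR 0 = 1
g2 = u XOR g1 = 0 XOR 1 = 1
g3 = g1 AND g2 = 1 AND 1 = 1
g4 = v XOR g3 = 1 XOR 1 = 0
g5 = g4 OR s = 0 OR 0 = 0
g6 = NOT g5 = NOT 0 = 1
g7 = g6 XOR p = 1 XOR 1 = 0
g8 = NOT r = NOT 0 = 1
g9 = g8 OR t = 1 OR 0 = 1
g10 = g9 XOR q = 1 XOR 0 = 1
g11 = g10 XOR g2 = 1 XOR 1 = 0
g12 = g5 OR g7 = 0 OR 0 = 0
So g11 = 0 and g12 = 0.

p=1, q=0, r=0, s=0, t=0, u=0, v=1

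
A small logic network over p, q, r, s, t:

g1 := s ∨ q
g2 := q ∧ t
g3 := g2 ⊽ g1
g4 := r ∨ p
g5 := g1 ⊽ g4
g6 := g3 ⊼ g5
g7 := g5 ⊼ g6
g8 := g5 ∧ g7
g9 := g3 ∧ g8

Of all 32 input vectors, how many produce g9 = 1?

g9 = g3 ∧ g8 must be 1, so both g3 = 1 and g8 = 1.
Satisfying assignments:
  p=0, q=0, r=0, s=0, t=0
  p=0, q=0, r=0, s=0, t=1

2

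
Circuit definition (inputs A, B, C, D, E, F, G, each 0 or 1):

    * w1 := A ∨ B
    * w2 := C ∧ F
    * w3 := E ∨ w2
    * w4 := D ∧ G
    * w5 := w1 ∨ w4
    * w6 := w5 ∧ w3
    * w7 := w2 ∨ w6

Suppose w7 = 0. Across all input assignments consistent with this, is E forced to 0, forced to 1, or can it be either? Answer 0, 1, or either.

either

Both values of E occur among assignments with w7 = 0:
  E=0: A=0, B=0, C=0, D=0, E=0, F=0, G=0
  E=1: A=0, B=0, C=0, D=0, E=1, F=0, G=0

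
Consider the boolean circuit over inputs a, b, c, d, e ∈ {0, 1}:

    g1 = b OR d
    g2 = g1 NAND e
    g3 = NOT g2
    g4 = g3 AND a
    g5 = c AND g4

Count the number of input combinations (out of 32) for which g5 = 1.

g5 = c AND g4 must be 1, so both c = 1 and g4 = 1.
Satisfying assignments:
  a=1, b=0, c=1, d=1, e=1
  a=1, b=1, c=1, d=0, e=1
  a=1, b=1, c=1, d=1, e=1

3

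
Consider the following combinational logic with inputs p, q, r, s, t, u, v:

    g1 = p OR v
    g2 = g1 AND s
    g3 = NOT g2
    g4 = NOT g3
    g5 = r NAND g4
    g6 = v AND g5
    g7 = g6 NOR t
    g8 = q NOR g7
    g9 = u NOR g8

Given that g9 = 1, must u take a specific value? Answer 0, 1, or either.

0

g9 = u NOR g8 must be 1, so both u = 0 and g8 = 0.
Every assignment with g9 = 1 has u = 0; there are 42 such assignment(s).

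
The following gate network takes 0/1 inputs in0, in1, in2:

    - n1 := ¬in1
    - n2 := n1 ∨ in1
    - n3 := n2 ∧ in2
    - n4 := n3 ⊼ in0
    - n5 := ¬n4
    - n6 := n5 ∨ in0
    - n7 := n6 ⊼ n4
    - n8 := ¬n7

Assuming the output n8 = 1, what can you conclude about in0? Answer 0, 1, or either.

n8 = ¬n7 must be 1, so n7 = 0.
Every assignment with n8 = 1 has in0 = 1; there are 2 such assignment(s).
  in0=1, in1=0, in2=0
  in0=1, in1=1, in2=0

1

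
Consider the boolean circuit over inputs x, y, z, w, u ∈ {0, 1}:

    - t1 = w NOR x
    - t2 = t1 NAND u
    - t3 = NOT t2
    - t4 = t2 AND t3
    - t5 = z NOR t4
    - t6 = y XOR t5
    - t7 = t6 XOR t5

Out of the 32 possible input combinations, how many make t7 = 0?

16

t7 = t6 XOR t5 must be 0, so t6 and t5 are equal.
Enumerating the 32 input combinations, 16 give t7 = 0 and 16 give t7 = 1.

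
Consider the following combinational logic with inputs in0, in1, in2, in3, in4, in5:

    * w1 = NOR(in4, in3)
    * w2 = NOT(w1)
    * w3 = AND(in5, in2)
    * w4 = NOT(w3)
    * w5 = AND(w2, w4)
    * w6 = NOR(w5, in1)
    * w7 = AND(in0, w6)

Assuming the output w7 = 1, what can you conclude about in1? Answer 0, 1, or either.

0

w7 = AND(in0, w6) must be 1, so both in0 = 1 and w6 = 1.
w6 = NOR(w5, in1) must be 1, so both w5 = 0 and in1 = 0.
w5 = AND(w2, w4) must be 0, so at least one of w2, w4 is 0.
Every assignment with w7 = 1 has in1 = 0; there are 7 such assignment(s).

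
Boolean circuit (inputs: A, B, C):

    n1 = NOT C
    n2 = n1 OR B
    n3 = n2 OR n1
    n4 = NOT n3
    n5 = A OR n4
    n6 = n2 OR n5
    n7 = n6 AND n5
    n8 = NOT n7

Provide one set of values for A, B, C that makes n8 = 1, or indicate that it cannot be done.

n8 = NOT n7 must be 1, so n7 = 0.
Check with A=0, B=1, C=0:
n1 = NOT C = NOT 0 = 1
n2 = n1 OR B = 1 OR 1 = 1
n3 = n2 OR n1 = 1 OR 1 = 1
n4 = NOT n3 = NOT 1 = 0
n5 = A OR n4 = 0 OR 0 = 0
n6 = n2 OR n5 = 1 OR 0 = 1
n7 = n6 AND n5 = 1 AND 0 = 0
n8 = NOT n7 = NOT 0 = 1
So n8 = 1 as required.

A=0, B=1, C=0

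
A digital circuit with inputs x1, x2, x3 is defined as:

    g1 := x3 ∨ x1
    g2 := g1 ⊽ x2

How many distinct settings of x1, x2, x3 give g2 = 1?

1

g2 = g1 ⊽ x2 must be 1, so both g1 = 0 and x2 = 0.
g1 = x3 ∨ x1 must be 0, so both x3 = 0 and x1 = 0.
Satisfying assignments:
  x1=0, x2=0, x3=0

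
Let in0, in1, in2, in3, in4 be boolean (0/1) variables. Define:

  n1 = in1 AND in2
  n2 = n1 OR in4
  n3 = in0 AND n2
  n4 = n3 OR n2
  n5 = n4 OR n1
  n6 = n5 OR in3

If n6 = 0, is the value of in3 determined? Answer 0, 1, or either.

n6 = n5 OR in3 must be 0, so both n5 = 0 and in3 = 0.
n5 = n4 OR n1 must be 0, so both n4 = 0 and n1 = 0.
n4 = n3 OR n2 must be 0, so both n3 = 0 and n2 = 0.
Every assignment with n6 = 0 has in3 = 0; there are 6 such assignment(s).

0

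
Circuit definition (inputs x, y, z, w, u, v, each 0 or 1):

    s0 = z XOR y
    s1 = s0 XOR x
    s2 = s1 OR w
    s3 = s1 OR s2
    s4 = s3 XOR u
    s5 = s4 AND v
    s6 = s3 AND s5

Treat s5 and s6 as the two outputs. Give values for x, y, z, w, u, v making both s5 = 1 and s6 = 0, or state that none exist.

x=1, y=0, z=1, w=0, u=1, v=1

Check with x=1, y=0, z=1, w=0, u=1, v=1:
s0 = z XOR y = 1 XOR 0 = 1
s1 = s0 XOR x = 1 XOR 1 = 0
s2 = s1 OR w = 0 OR 0 = 0
s3 = s1 OR s2 = 0 OR 0 = 0
s4 = s3 XOR u = 0 XOR 1 = 1
s5 = s4 AND v = 1 AND 1 = 1
s6 = s3 AND s5 = 0 AND 1 = 0
So s5 = 1 and s6 = 0.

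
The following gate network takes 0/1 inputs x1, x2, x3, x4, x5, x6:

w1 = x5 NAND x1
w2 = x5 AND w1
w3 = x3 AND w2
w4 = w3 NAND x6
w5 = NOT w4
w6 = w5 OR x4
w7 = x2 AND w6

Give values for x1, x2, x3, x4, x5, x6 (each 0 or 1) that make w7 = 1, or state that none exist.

w7 = x2 AND w6 must be 1, so both x2 = 1 and w6 = 1.
w6 = w5 OR x4 must be 1, so at least one of w5, x4 is 1.
Check with x1=0, x2=1, x3=0, x4=1, x5=1, x6=1:
w1 = x5 NAND x1 = 1 NAND 0 = 1
w2 = x5 AND w1 = 1 AND 1 = 1
w3 = x3 AND w2 = 0 AND 1 = 0
w4 = w3 NAND x6 = 0 NAND 1 = 1
w5 = NOT w4 = NOT 1 = 0
w6 = w5 OR x4 = 0 OR 1 = 1
w7 = x2 AND w6 = 1 AND 1 = 1
So w7 = 1 as required.

x1=0, x2=1, x3=0, x4=1, x5=1, x6=1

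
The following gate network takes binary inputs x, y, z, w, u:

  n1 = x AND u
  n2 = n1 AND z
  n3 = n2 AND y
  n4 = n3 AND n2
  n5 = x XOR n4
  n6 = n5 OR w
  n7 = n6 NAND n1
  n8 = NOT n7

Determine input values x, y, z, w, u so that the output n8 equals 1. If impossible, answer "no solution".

n8 = NOT n7 must be 1, so n7 = 0.
n7 = n6 NAND n1 must be 0, so both n6 = 1 and n1 = 1.
Check with x=1, y=0, z=1, w=0, u=1:
n1 = x AND u = 1 AND 1 = 1
n2 = n1 AND z = 1 AND 1 = 1
n3 = n2 AND y = 1 AND 0 = 0
n4 = n3 AND n2 = 0 AND 1 = 0
n5 = x XOR n4 = 1 XOR 0 = 1
n6 = n5 OR w = 1 OR 0 = 1
n7 = n6 NAND n1 = 1 NAND 1 = 0
n8 = NOT n7 = NOT 0 = 1
So n8 = 1 as required.

x=1, y=0, z=1, w=0, u=1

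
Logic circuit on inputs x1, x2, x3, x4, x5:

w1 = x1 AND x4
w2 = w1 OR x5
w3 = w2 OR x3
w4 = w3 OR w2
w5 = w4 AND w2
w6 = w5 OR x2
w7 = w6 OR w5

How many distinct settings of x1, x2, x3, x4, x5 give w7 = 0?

6

w7 = w6 OR w5 must be 0, so both w6 = 0 and w5 = 0.
Satisfying assignments:
  x1=0, x2=0, x3=0, x4=0, x5=0
  x1=0, x2=0, x3=0, x4=1, x5=0
  x1=0, x2=0, x3=1, x4=0, x5=0
  x1=0, x2=0, x3=1, x4=1, x5=0
  x1=1, x2=0, x3=0, x4=0, x5=0
  x1=1, x2=0, x3=1, x4=0, x5=0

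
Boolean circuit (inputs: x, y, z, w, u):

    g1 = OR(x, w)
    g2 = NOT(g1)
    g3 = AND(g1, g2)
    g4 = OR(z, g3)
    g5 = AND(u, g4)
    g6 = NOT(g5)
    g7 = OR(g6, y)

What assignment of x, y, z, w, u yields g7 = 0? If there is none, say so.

x=1, y=0, z=1, w=0, u=1

g7 = OR(g6, y) must be 0, so both g6 = 0 and y = 0.
g6 = NOT(g5) must be 0, so g5 = 1.
Check with x=1, y=0, z=1, w=0, u=1:
g1 = OR(x, w) = OR(1, 0) = 1
g2 = NOT(g1) = NOT 1 = 0
g3 = AND(g1, g2) = AND(1, 0) = 0
g4 = OR(z, g3) = OR(1, 0) = 1
g5 = AND(u, g4) = AND(1, 1) = 1
g6 = NOT(g5) = NOT 1 = 0
g7 = OR(g6, y) = OR(0, 0) = 0
So g7 = 0 as required.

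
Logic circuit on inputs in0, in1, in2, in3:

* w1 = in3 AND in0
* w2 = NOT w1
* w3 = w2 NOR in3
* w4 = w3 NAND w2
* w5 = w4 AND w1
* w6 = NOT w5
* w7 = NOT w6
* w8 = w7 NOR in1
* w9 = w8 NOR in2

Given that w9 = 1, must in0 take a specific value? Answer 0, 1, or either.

either

Both values of in0 occur among assignments with w9 = 1:
  in0=0: in0=0, in1=1, in2=0, in3=0
  in0=1: in0=1, in1=0, in2=0, in3=1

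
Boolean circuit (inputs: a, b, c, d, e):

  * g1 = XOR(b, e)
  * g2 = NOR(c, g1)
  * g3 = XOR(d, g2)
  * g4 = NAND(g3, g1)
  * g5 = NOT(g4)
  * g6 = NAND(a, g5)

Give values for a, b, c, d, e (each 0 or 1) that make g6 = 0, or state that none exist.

a=1 b=0 c=1 d=1 e=1

g6 = NAND(a, g5) must be 0, so both a = 1 and g5 = 1.
Check with a=1 b=0 c=1 d=1 e=1:
g1 = XOR(b, e) = XOR(0, 1) = 1
g2 = NOR(c, g1) = NOR(1, 1) = 0
g3 = XOR(d, g2) = XOR(1, 0) = 1
g4 = NAND(g3, g1) = NAND(1, 1) = 0
g5 = NOT(g4) = NOT 0 = 1
g6 = NAND(a, g5) = NAND(1, 1) = 0
So g6 = 0 as required.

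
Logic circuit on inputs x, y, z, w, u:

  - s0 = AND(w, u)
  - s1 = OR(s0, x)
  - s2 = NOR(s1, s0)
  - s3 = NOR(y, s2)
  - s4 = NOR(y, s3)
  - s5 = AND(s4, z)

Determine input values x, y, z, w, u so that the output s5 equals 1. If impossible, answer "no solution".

x=0, y=0, z=1, w=0, u=0

s5 = AND(s4, z) must be 1, so both s4 = 1 and z = 1.
s4 = NOR(y, s3) must be 1, so both y = 0 and s3 = 0.
s3 = NOR(y, s2) must be 0, so at least one of y, s2 is 1.
Check with x=0, y=0, z=1, w=0, u=0:
s0 = AND(w, u) = AND(0, 0) = 0
s1 = OR(s0, x) = OR(0, 0) = 0
s2 = NOR(s1, s0) = NOR(0, 0) = 1
s3 = NOR(y, s2) = NOR(0, 1) = 0
s4 = NOR(y, s3) = NOR(0, 0) = 1
s5 = AND(s4, z) = AND(1, 1) = 1
So s5 = 1 as required.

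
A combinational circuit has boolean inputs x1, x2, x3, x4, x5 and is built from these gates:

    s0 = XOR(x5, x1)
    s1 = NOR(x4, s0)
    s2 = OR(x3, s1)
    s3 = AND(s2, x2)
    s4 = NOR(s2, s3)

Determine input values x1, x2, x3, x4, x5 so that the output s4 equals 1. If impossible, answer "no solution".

x1=0, x2=0, x3=0, x4=1, x5=1

Check with x1=0, x2=0, x3=0, x4=1, x5=1:
s0 = XOR(x5, x1) = XOR(1, 0) = 1
s1 = NOR(x4, s0) = NOR(1, 1) = 0
s2 = OR(x3, s1) = OR(0, 0) = 0
s3 = AND(s2, x2) = AND(0, 0) = 0
s4 = NOR(s2, s3) = NOR(0, 0) = 1
So s4 = 1 as required.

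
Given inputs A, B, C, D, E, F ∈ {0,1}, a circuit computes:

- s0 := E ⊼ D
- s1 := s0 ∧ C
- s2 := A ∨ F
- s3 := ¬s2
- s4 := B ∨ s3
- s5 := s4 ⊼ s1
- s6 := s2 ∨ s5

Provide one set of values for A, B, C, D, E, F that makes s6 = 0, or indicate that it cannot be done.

A=0 B=1 C=1 D=0 E=0 F=0

s6 = s2 ∨ s5 must be 0, so both s2 = 0 and s5 = 0.
s2 = A ∨ F must be 0, so both A = 0 and F = 0.
s5 = s4 ⊼ s1 must be 0, so both s4 = 1 and s1 = 1.
Check with A=0 B=1 C=1 D=0 E=0 F=0:
s0 = E ⊼ D = 0 ⊼ 0 = 1
s1 = s0 ∧ C = 1 ∧ 1 = 1
s2 = A ∨ F = 0 ∨ 0 = 0
s3 = ¬s2 = ¬0 = 1
s4 = B ∨ s3 = 1 ∨ 1 = 1
s5 = s4 ⊼ s1 = 1 ⊼ 1 = 0
s6 = s2 ∨ s5 = 0 ∨ 0 = 0
So s6 = 0 as required.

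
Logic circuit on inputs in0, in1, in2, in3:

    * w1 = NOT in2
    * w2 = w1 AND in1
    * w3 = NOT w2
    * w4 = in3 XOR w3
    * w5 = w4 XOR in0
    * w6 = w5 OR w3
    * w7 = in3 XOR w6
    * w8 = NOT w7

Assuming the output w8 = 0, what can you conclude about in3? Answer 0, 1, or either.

either

Both values of in3 occur among assignments with w8 = 0:
  in3=0: in0=0, in1=0, in2=0, in3=0
  in3=1: in0=1, in1=1, in2=0, in3=1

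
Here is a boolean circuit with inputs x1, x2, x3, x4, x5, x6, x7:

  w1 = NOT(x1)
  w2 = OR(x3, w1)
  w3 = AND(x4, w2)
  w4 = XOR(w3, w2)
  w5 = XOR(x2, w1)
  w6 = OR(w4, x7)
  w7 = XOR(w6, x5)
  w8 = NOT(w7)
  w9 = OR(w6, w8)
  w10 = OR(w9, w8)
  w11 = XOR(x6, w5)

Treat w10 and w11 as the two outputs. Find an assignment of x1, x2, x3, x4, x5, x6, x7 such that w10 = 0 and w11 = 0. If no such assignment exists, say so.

Check with x1=1 x2=1 x3=0 x4=1 x5=1 x6=1 x7=0:
w1 = NOT(x1) = NOT 1 = 0
w2 = OR(x3, w1) = OR(0, 0) = 0
w3 = AND(x4, w2) = AND(1, 0) = 0
w4 = XOR(w3, w2) = XOR(0, 0) = 0
w5 = XOR(x2, w1) = XOR(1, 0) = 1
w6 = OR(w4, x7) = OR(0, 0) = 0
w7 = XOR(w6, x5) = XOR(0, 1) = 1
w8 = NOT(w7) = NOT 1 = 0
w9 = OR(w6, w8) = OR(0, 0) = 0
w10 = OR(w9, w8) = OR(0, 0) = 0
w11 = XOR(x6, w5) = XOR(1, 1) = 0
So w10 = 0 and w11 = 0.

x1=1 x2=1 x3=0 x4=1 x5=1 x6=1 x7=0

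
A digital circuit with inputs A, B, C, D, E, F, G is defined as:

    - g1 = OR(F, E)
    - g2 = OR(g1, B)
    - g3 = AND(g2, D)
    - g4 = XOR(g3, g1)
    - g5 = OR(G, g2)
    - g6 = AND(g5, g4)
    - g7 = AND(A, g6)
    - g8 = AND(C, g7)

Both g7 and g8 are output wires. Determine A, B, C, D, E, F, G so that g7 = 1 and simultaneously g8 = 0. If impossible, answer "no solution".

A=1, B=1, C=0, D=0, E=0, F=1, G=1

Check with A=1, B=1, C=0, D=0, E=0, F=1, G=1:
g1 = OR(F, E) = OR(1, 0) = 1
g2 = OR(g1, B) = OR(1, 1) = 1
g3 = AND(g2, D) = AND(1, 0) = 0
g4 = XOR(g3, g1) = XOR(0, 1) = 1
g5 = OR(G, g2) = OR(1, 1) = 1
g6 = AND(g5, g4) = AND(1, 1) = 1
g7 = AND(A, g6) = AND(1, 1) = 1
g8 = AND(C, g7) = AND(0, 1) = 0
So g7 = 1 and g8 = 0.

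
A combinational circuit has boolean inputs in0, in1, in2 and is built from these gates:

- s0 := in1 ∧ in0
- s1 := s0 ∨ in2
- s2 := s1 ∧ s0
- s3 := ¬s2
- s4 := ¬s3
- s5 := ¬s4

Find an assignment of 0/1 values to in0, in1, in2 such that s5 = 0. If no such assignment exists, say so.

s5 = ¬s4 must be 0, so s4 = 1.
Check with in0=1, in1=1, in2=1:
s0 = in1 ∧ in0 = 1 ∧ 1 = 1
s1 = s0 ∨ in2 = 1 ∨ 1 = 1
s2 = s1 ∧ s0 = 1 ∧ 1 = 1
s3 = ¬s2 = ¬1 = 0
s4 = ¬s3 = ¬0 = 1
s5 = ¬s4 = ¬1 = 0
So s5 = 0 as required.

in0=1, in1=1, in2=1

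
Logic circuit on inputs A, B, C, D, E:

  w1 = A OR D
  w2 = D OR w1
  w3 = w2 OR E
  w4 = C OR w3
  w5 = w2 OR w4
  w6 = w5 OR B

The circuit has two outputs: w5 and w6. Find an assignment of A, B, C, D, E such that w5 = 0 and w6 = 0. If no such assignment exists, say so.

Check with A=0, B=0, C=0, D=0, E=0:
w1 = A OR D = 0 OR 0 = 0
w2 = D OR w1 = 0 OR 0 = 0
w3 = w2 OR E = 0 OR 0 = 0
w4 = C OR w3 = 0 OR 0 = 0
w5 = w2 OR w4 = 0 OR 0 = 0
w6 = w5 OR B = 0 OR 0 = 0
So w5 = 0 and w6 = 0.

A=0, B=0, C=0, D=0, E=0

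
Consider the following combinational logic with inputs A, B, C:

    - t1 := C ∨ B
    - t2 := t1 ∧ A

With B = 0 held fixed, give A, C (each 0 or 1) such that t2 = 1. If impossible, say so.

t2 = t1 ∧ A must be 1, so both t1 = 1 and A = 1.
t1 = C ∨ B must be 1, so at least one of C, B is 1.
Check with B = 0 and A=1, C=1:
t1 = C ∨ B = 1 ∨ 0 = 1
t2 = t1 ∧ A = 1 ∧ 1 = 1
So t2 = 1.

A=1, C=1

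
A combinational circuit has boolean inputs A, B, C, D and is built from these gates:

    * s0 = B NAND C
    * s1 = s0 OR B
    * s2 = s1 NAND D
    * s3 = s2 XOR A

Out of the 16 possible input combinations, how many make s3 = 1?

s3 = s2 XOR A must be 1, so s2 and A differ.
Enumerating the 16 input combinations, 8 give s3 = 1 and 8 give s3 = 0.

8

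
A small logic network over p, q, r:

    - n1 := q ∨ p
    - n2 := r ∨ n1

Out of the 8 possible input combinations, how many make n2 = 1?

n2 = r ∨ n1 must be 1, so at least one of r, n1 is 1.
Enumerating the 8 input combinations, 7 give n2 = 1 and 1 give n2 = 0.

7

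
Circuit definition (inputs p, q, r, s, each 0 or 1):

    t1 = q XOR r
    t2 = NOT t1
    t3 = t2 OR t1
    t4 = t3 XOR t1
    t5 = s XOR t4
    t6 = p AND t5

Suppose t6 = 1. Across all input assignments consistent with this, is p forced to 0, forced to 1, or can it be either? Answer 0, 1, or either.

1

t6 = p AND t5 must be 1, so both p = 1 and t5 = 1.
t5 = s XOR t4 must be 1, so s and t4 differ.
Every assignment with t6 = 1 has p = 1; there are 4 such assignment(s).
  p=1, q=0, r=0, s=0
  p=1, q=0, r=1, s=1
  p=1, q=1, r=0, s=1
  p=1, q=1, r=1, s=0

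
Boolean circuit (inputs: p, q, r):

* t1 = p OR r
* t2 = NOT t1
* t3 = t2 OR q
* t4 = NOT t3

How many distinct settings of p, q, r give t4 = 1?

3

t4 = NOT t3 must be 1, so t3 = 0.
t3 = t2 OR q must be 0, so both t2 = 0 and q = 0.
Enumerating the 8 input combinations, 3 give t4 = 1 and 5 give t4 = 0.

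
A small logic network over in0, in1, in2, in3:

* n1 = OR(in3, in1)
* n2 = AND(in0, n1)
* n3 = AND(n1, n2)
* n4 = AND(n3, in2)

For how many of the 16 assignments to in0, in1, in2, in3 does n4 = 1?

3

n4 = AND(n3, in2) must be 1, so both n3 = 1 and in2 = 1.
n3 = AND(n1, n2) must be 1, so both n1 = 1 and n2 = 1.
n1 = OR(in3, in1) must be 1, so at least one of in3, in1 is 1.
Satisfying assignments:
  in0=1, in1=0, in2=1, in3=1
  in0=1, in1=1, in2=1, in3=0
  in0=1, in1=1, in2=1, in3=1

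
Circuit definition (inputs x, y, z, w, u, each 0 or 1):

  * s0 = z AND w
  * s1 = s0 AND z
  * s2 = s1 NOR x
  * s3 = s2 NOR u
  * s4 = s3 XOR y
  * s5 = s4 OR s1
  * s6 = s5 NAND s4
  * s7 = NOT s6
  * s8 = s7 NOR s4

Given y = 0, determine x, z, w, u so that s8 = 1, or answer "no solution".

s8 = s7 NOR s4 must be 1, so both s7 = 0 and s4 = 0.
Check with y = 0 and x=0, z=0, w=1, u=1:
s0 = z AND w = 0 AND 1 = 0
s1 = s0 AND z = 0 AND 0 = 0
s2 = s1 NOR x = 0 NOR 0 = 1
s3 = s2 NOR u = 1 NOR 1 = 0
s4 = s3 XOR y = 0 XOR 0 = 0
s5 = s4 OR s1 = 0 OR 0 = 0
s6 = s5 NAND s4 = 0 NAND 0 = 1
s7 = NOT s6 = NOT 1 = 0
s8 = s7 NOR s4 = 0 NOR 0 = 1
So s8 = 1.

x=0, z=0, w=1, u=1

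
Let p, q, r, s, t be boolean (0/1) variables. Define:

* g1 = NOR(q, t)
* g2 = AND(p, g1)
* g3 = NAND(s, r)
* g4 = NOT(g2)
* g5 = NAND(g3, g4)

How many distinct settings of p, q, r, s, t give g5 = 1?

g5 = NAND(g3, g4) must be 1, so at least one of g3, g4 is 0.
Enumerating the 32 input combinations, 11 give g5 = 1 and 21 give g5 = 0.

11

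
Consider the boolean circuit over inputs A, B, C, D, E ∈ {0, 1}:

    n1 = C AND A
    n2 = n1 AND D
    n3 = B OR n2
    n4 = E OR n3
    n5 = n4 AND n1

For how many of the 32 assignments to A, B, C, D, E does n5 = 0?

n5 = n4 AND n1 must be 0, so at least one of n4, n1 is 0.
Enumerating the 32 input combinations, 25 give n5 = 0 and 7 give n5 = 1.

25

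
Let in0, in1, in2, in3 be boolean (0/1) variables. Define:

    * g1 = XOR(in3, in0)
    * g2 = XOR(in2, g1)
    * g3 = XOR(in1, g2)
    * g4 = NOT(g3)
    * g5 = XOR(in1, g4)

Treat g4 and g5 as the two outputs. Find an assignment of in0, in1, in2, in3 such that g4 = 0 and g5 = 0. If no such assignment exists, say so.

in0=1, in1=0, in2=1, in3=1

Check with in0=1, in1=0, in2=1, in3=1:
g1 = XOR(in3, in0) = XOR(1, 1) = 0
g2 = XOR(in2, g1) = XOR(1, 0) = 1
g3 = XOR(in1, g2) = XOR(0, 1) = 1
g4 = NOT(g3) = NOT 1 = 0
g5 = XOR(in1, g4) = XOR(0, 0) = 0
So g4 = 0 and g5 = 0.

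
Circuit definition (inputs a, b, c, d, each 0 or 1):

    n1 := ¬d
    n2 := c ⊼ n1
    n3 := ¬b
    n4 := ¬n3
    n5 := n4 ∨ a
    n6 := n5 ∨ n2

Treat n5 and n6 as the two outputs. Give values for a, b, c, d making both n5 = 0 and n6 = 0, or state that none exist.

Check with a=0 b=0 c=1 d=0:
n1 = ¬d = ¬0 = 1
n2 = c ⊼ n1 = 1 ⊼ 1 = 0
n3 = ¬b = ¬0 = 1
n4 = ¬n3 = ¬1 = 0
n5 = n4 ∨ a = 0 ∨ 0 = 0
n6 = n5 ∨ n2 = 0 ∨ 0 = 0
So n5 = 0 and n6 = 0.

a=0 b=0 c=1 d=0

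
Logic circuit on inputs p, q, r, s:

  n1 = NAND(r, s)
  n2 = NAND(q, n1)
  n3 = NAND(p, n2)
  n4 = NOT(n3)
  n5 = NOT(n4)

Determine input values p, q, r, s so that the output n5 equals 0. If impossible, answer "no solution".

n5 = NOT(n4) must be 0, so n4 = 1.
Check with p=1, q=0, r=1, s=1:
n1 = NAND(r, s) = NAND(1, 1) = 0
n2 = NAND(q, n1) = NAND(0, 0) = 1
n3 = NAND(p, n2) = NAND(1, 1) = 0
n4 = NOT(n3) = NOT 0 = 1
n5 = NOT(n4) = NOT 1 = 0
So n5 = 0 as required.

p=1, q=0, r=1, s=1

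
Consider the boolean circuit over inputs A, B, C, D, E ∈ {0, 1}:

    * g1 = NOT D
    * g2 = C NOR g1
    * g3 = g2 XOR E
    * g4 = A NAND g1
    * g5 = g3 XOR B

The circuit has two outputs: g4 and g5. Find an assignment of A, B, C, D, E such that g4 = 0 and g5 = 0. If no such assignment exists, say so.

A=1 B=1 C=0 D=0 E=1

Check with A=1 B=1 C=0 D=0 E=1:
g1 = NOT D = NOT 0 = 1
g2 = C NOR g1 = 0 NOR 1 = 0
g3 = g2 XOR E = 0 XOR 1 = 1
g4 = A NAND g1 = 1 NAND 1 = 0
g5 = g3 XOR B = 1 XOR 1 = 0
So g4 = 0 and g5 = 0.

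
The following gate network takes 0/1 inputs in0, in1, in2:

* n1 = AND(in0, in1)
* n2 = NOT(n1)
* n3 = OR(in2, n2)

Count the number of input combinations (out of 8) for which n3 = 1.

n3 = OR(in2, n2) must be 1, so at least one of in2, n2 is 1.
Enumerating the 8 input combinations, 7 give n3 = 1 and 1 give n3 = 0.

7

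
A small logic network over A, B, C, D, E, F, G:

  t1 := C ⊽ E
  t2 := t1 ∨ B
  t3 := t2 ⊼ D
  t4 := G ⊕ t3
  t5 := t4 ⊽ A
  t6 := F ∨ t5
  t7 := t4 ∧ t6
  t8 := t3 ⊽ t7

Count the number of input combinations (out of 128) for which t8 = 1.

t8 = t3 ⊽ t7 must be 1, so both t3 = 0 and t7 = 0.
Enumerating the 128 input combinations, 30 give t8 = 1 and 98 give t8 = 0.

30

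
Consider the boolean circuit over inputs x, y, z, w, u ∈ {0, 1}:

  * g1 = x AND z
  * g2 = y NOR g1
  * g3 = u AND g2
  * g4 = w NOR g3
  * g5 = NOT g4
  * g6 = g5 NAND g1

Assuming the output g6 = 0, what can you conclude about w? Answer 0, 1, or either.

1

g6 = g5 NAND g1 must be 0, so both g5 = 1 and g1 = 1.
g5 = NOT g4 must be 1, so g4 = 0.
g1 = x AND z must be 1, so both x = 1 and z = 1.
Every assignment with g6 = 0 has w = 1; there are 4 such assignment(s).
  x=1, y=0, z=1, w=1, u=0
  x=1, y=0, z=1, w=1, u=1
  x=1, y=1, z=1, w=1, u=0
  x=1, y=1, z=1, w=1, u=1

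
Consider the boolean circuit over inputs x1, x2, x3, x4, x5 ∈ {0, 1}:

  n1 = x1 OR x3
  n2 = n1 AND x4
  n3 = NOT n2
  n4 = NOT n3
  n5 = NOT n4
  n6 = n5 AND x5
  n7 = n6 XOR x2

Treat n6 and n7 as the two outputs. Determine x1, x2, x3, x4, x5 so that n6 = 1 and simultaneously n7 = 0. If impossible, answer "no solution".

Check with x1=1, x2=1, x3=1, x4=0, x5=1:
n1 = x1 OR x3 = 1 OR 1 = 1
n2 = n1 AND x4 = 1 AND 0 = 0
n3 = NOT n2 = NOT 0 = 1
n4 = NOT n3 = NOT 1 = 0
n5 = NOT n4 = NOT 0 = 1
n6 = n5 AND x5 = 1 AND 1 = 1
n7 = n6 XOR x2 = 1 XOR 1 = 0
So n6 = 1 and n7 = 0.

x1=1, x2=1, x3=1, x4=0, x5=1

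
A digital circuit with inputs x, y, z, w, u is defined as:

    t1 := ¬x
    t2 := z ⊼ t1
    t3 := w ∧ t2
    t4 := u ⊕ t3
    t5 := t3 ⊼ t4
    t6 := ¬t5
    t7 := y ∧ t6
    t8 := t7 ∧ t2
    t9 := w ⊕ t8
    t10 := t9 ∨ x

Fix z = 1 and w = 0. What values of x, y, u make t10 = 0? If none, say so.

Check with z = 1 and w = 0 and x=0, y=1, u=1:
t1 = ¬x = ¬0 = 1
t2 = z ⊼ t1 = 1 ⊼ 1 = 0
t3 = w ∧ t2 = 0 ∧ 0 = 0
t4 = u ⊕ t3 = 1 ⊕ 0 = 1
t5 = t3 ⊼ t4 = 0 ⊼ 1 = 1
t6 = ¬t5 = ¬1 = 0
t7 = y ∧ t6 = 1 ∧ 0 = 0
t8 = t7 ∧ t2 = 0 ∧ 0 = 0
t9 = w ⊕ t8 = 0 ⊕ 0 = 0
t10 = t9 ∨ x = 0 ∨ 0 = 0
So t10 = 0.

x=0, y=1, u=1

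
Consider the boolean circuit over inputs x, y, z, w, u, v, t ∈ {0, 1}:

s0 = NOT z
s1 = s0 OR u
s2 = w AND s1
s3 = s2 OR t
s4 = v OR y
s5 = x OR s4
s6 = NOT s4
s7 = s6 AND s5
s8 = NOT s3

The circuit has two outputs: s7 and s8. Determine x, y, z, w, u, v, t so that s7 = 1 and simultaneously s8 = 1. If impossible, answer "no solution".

x=1 y=0 z=0 w=0 u=1 v=0 t=0

Check with x=1 y=0 z=0 w=0 u=1 v=0 t=0:
s0 = NOT z = NOT 0 = 1
s1 = s0 OR u = 1 OR 1 = 1
s2 = w AND s1 = 0 AND 1 = 0
s3 = s2 OR t = 0 OR 0 = 0
s4 = v OR y = 0 OR 0 = 0
s5 = x OR s4 = 1 OR 0 = 1
s6 = NOT s4 = NOT 0 = 1
s7 = s6 AND s5 = 1 AND 1 = 1
s8 = NOT s3 = NOT 0 = 1
So s7 = 1 and s8 = 1.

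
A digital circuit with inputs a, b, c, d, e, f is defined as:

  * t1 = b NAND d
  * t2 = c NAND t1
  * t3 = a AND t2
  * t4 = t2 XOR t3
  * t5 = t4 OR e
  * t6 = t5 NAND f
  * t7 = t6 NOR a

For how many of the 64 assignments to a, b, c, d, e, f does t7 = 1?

t7 = t6 NOR a must be 1, so both t6 = 0 and a = 0.
t6 = t5 NAND f must be 0, so both t5 = 1 and f = 1.
t5 = t4 OR e must be 1, so at least one of t4, e is 1.
Enumerating the 64 input combinations, 13 give t7 = 1 and 51 give t7 = 0.

13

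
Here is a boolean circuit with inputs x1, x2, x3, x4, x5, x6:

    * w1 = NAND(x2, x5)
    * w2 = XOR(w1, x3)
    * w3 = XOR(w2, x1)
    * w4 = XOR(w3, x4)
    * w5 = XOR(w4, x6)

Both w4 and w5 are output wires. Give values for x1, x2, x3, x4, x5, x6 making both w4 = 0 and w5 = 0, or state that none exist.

Check with x1=1, x2=0, x3=1, x4=1, x5=0, x6=0:
w1 = NAND(x2, x5) = NAND(0, 0) = 1
w2 = XOR(w1, x3) = XOR(1, 1) = 0
w3 = XOR(w2, x1) = XOR(0, 1) = 1
w4 = XOR(w3, x4) = XOR(1, 1) = 0
w5 = XOR(w4, x6) = XOR(0, 0) = 0
So w4 = 0 and w5 = 0.

x1=1, x2=0, x3=1, x4=1, x5=0, x6=0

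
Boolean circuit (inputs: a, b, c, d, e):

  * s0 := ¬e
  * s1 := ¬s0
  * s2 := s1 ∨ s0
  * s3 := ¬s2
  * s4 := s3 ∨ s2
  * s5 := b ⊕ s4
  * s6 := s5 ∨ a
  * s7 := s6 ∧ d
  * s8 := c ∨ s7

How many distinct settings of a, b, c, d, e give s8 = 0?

s8 = c ∨ s7 must be 0, so both c = 0 and s7 = 0.
s7 = s6 ∧ d must be 0, so at least one of s6, d is 0.
Enumerating the 32 input combinations, 10 give s8 = 0 and 22 give s8 = 1.

10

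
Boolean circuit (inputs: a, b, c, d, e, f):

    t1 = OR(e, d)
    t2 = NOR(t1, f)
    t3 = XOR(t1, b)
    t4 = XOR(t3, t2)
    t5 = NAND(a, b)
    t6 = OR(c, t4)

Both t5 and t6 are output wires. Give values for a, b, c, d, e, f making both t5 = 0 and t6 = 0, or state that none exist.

Check with a=1 b=1 c=0 d=1 e=1 f=1:
t1 = OR(e, d) = OR(1, 1) = 1
t2 = NOR(t1, f) = NOR(1, 1) = 0
t3 = XOR(t1, b) = XOR(1, 1) = 0
t4 = XOR(t3, t2) = XOR(0, 0) = 0
t5 = NAND(a, b) = NAND(1, 1) = 0
t6 = OR(c, t4) = OR(0, 0) = 0
So t5 = 0 and t6 = 0.

a=1 b=1 c=0 d=1 e=1 f=1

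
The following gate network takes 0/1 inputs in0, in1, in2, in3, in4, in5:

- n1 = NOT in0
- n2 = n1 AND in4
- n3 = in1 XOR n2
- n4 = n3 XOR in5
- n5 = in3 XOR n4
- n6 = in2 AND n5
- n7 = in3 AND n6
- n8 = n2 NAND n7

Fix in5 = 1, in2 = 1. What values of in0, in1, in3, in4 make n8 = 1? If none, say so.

Check with in5 = 1, in2 = 1 and in0=1, in1=1, in3=1, in4=0:
n1 = NOT in0 = NOT 1 = 0
n2 = n1 AND in4 = 0 AND 0 = 0
n3 = in1 XOR n2 = 1 XOR 0 = 1
n4 = n3 XOR in5 = 1 XOR 1 = 0
n5 = in3 XOR n4 = 1 XOR 0 = 1
n6 = in2 AND n5 = 1 AND 1 = 1
n7 = in3 AND n6 = 1 AND 1 = 1
n8 = n2 NAND n7 = 0 NAND 1 = 1
So n8 = 1.

in0=1, in1=1, in3=1, in4=0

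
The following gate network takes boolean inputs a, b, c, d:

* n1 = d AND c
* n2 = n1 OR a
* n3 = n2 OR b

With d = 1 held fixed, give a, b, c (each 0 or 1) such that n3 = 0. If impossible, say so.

n3 = n2 OR b must be 0, so both n2 = 0 and b = 0.
n2 = n1 OR a must be 0, so both n1 = 0 and a = 0.
Check with d = 1 and a=0, b=0, c=0:
n1 = d AND c = 1 AND 0 = 0
n2 = n1 OR a = 0 OR 0 = 0
n3 = n2 OR b = 0 OR 0 = 0
So n3 = 0.

a=0, b=0, c=0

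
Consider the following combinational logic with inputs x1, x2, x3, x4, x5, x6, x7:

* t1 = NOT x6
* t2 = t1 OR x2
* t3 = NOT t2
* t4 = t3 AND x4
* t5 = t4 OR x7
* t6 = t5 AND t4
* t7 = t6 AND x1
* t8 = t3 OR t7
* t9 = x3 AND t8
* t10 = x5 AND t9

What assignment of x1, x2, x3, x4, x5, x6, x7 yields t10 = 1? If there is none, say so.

t10 = x5 AND t9 must be 1, so both x5 = 1 and t9 = 1.
t9 = x3 AND t8 must be 1, so both x3 = 1 and t8 = 1.
t8 = t3 OR t7 must be 1, so at least one of t3, t7 is 1.
Check with x1=1 x2=0 x3=1 x4=1 x5=1 x6=1 x7=0:
t1 = NOT x6 = NOT 1 = 0
t2 = t1 OR x2 = 0 OR 0 = 0
t3 = NOT t2 = NOT 0 = 1
t4 = t3 AND x4 = 1 AND 1 = 1
t5 = t4 OR x7 = 1 OR 0 = 1
t6 = t5 AND t4 = 1 AND 1 = 1
t7 = t6 AND x1 = 1 AND 1 = 1
t8 = t3 OR t7 = 1 OR 1 = 1
t9 = x3 AND t8 = 1 AND 1 = 1
t10 = x5 AND t9 = 1 AND 1 = 1
So t10 = 1 as required.

x1=1 x2=0 x3=1 x4=1 x5=1 x6=1 x7=0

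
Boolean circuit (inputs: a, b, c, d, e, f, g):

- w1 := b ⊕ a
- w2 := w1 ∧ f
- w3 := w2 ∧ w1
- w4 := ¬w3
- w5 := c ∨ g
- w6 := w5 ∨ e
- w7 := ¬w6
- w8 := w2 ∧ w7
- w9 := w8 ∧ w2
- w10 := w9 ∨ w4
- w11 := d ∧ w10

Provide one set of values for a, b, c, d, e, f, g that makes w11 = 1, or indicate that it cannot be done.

a=1 b=1 c=0 d=1 e=0 f=1 g=0

w11 = d ∧ w10 must be 1, so both d = 1 and w10 = 1.
w10 = w9 ∨ w4 must be 1, so at least one of w9, w4 is 1.
Check with a=1 b=1 c=0 d=1 e=0 f=1 g=0:
w1 = b ⊕ a = 1 ⊕ 1 = 0
w2 = w1 ∧ f = 0 ∧ 1 = 0
w3 = w2 ∧ w1 = 0 ∧ 0 = 0
w4 = ¬w3 = ¬0 = 1
w5 = c ∨ g = 0 ∨ 0 = 0
w6 = w5 ∨ e = 0 ∨ 0 = 0
w7 = ¬w6 = ¬0 = 1
w8 = w2 ∧ w7 = 0 ∧ 1 = 0
w9 = w8 ∧ w2 = 0 ∧ 0 = 0
w10 = w9 ∨ w4 = 0 ∨ 1 = 1
w11 = d ∧ w10 = 1 ∧ 1 = 1
So w11 = 1 as required.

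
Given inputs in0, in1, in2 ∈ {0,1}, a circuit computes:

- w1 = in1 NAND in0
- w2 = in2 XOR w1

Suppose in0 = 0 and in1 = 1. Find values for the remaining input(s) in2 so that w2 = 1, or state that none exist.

in2=0

Check with in0 = 0 and in1 = 1 and in2=0:
w1 = in1 NAND in0 = 1 NAND 0 = 1
w2 = in2 XOR w1 = 0 XOR 1 = 1
So w2 = 1.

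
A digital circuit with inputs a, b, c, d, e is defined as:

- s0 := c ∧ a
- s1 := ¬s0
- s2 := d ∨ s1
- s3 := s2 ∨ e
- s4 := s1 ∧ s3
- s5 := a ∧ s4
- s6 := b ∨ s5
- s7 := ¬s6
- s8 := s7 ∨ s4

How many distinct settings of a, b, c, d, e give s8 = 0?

4

s8 = s7 ∨ s4 must be 0, so both s7 = 0 and s4 = 0.
Satisfying assignments:
  a=1, b=1, c=1, d=0, e=0
  a=1, b=1, c=1, d=0, e=1
  a=1, b=1, c=1, d=1, e=0
  a=1, b=1, c=1, d=1, e=1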